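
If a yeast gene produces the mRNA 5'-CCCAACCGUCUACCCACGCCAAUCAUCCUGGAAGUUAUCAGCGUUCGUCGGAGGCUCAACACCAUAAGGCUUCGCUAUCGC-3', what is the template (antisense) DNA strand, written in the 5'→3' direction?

5'-GCGATAGCGAAGCCTTATGGTGTTGAGCCTCCGACGAACGCTGATAACTTCCAGGATGATTGGCGTGGGTAGACGGTTGGG-3'

Replace U with T to get the coding DNA strand: CCCAACCGTCTACCCACGCCAATCATCCTGGAAGTTATCAGCGTTCGTCGGAGGCTCAACACCATAAGGCTTCGCTATCGC. The template strand is its reverse complement (complement GGGTTGGCAGATGGGTGCGGTTAGTAGGACCTTCAATAGTCGCAAGCAGCCTCCGAGTTGTGGTATTCCGAAGCGATAGCG, then reverse).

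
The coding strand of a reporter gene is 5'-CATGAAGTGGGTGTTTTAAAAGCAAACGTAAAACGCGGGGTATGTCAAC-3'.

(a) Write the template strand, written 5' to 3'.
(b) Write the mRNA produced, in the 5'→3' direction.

(a) 5'-GTTGACATACCCCGCGTTTTACGTTTGCTTTTAAAACACCCACTTCATG-3'
(b) 5'-CAUGAAGUGGGUGUUUUAAAAGCAAACGUAAAACGCGGGGUAUGUCAAC-3'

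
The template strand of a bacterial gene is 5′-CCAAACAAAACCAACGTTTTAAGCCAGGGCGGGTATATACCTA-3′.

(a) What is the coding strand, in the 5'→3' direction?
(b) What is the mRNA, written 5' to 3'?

(a) The coding strand is the reverse complement of the template: complement GGTTTGTTTTGGTTGCAAAATTCGGTCCCGCCCATATATGGAT, then reverse.
(b) mRNA has the coding-strand sequence with T→U.

(a) 5'-TAGGTATATACCCGCCCTGGCTTAAAACGTTGGTTTTGTTTGG-3'
(b) 5'-UAGGUAUAUACCCGCCCUGGCUUAAAACGUUGGUUUUGUUUGG-3'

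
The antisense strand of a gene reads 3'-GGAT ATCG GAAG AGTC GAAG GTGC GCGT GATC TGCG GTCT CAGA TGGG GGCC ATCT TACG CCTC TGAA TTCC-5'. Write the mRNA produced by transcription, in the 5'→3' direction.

Reading the template 3'→5' as shown, RNA polymerase pairs each base (A→U, T→A, G↔C) to build mRNA 5'→3' directly.

5'-CCUAUAGCCUUCUCAGCUUCCACGCGCACUAGACGCCAGAGUCUACCCCCGGUAGAAUGCGGAGACUUAAGG-3'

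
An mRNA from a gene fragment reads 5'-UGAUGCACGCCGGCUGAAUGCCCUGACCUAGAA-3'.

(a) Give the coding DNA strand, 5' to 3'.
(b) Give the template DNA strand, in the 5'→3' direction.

(a) 5'-TGATGCACGCCGGCTGAATGCCCTGACCTAGAA-3'
(b) 5′-TTCTAGGTCAGGGCATTCAGCCGGCGTGCATCA-3′

(a) The coding strand matches the mRNA with U→T.
(b) The template strand is the reverse complement of the coding strand.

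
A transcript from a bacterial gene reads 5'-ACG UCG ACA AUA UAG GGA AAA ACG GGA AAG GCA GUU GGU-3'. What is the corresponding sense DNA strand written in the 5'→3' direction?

5'-ACGTCGACAATATAGGGAAAAACGGGAAAGGCAGTTGGT-3'

The coding DNA strand has the same 5'→3' sequence as the mRNA with U replaced by T.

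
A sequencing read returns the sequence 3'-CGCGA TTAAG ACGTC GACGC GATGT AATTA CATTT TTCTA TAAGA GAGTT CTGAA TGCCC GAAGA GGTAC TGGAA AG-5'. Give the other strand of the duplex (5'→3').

The strand is given 3'→5', so its complement runs 5'→3' in the same left-to-right order: pair each base A↔T, G↔C.

5′-GCGCTAATTCTGCAGCTGCGCTACATTAATGTAAAAAGATATTCTCTCAAGACTTACGGGCTTCTCCATGACCTTTC-3′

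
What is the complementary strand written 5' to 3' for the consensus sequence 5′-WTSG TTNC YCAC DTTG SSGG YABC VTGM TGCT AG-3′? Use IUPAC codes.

5'-CTAGCAKCABGVTRCCSSCAAHGTGRGNAACSAW-3'

Standard pairs A↔T, G↔C; ambiguity codes pair Y↔R, M↔K, W↔W, S↔S, B↔V, D↔H, N↔N. Complement (WASCAANGRGTGHAACSSCCRTVGBACKACGATC), then reverse for 5'→3'.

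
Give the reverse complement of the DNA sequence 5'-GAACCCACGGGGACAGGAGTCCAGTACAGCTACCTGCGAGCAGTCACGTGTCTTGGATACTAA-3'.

5'-TTAGTATCCAAGACACGTGACTGCTCGCAGGTAGCTGTACTGGACTCCTGTCCCCGTGGGTTC-3'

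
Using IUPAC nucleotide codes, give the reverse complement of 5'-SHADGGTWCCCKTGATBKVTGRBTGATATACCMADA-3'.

5'-THTKGGTATATCAVYCABMVATCAMGGGWACCHTDS-3'

Standard pairs A↔T, G↔C; ambiguity codes pair R↔Y, M↔K, W↔W, S↔S, B↔V, D↔H. Complement (SDTHCCAWGGGMACTAVMBACYVACTATATGGKTHT), then reverse for 5'→3'.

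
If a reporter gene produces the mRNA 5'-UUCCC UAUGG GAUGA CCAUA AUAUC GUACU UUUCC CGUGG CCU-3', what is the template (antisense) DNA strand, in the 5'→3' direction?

Replace U with T to get the coding DNA strand: TTCCCTATGGGATGACCATAATATCGTACTTTTCCCGTGGCCT. The template strand is its reverse complement (complement AAGGGATACCCTACTGGTATTATAGCATGAAAAGGGCACCGGA, then reverse).

5'-AGGCCACGGGAAAAGTACGATATTATGGTCATCCCATAGGGAA-3'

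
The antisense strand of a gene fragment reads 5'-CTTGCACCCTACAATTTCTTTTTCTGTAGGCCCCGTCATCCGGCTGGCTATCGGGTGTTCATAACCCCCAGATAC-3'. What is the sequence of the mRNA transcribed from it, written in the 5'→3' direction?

RNA polymerase reads the template 3'→5' and synthesizes mRNA 5'→3' by base-pairing (A→U, T→A, G↔C). The complement of the template is GAACGTGGGATGTTAAAGAAAAAGACATCCGGGGCAGTAGGCCGACCGATAGCCCACAAGTATTGGGGGTCTATG; antiparallel, so 5'→3' the coding strand is GTATCTGGGGGTTATGAACACCCGATAGCCAGCCGGATGACGGGGCCTACAGAAAAAGAAATTGTAGGGTGCAAG. Replace T with U for the mRNA.

5'-GUAUCUGGGGGUUAUGAACACCCGAUAGCCAGCCGGAUGACGGGGCCUACAGAAAAAGAAAUUGUAGGGUGCAAG-3'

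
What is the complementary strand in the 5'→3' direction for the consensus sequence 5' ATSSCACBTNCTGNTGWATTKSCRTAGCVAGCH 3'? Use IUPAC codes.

5′-DGCTBGCTAYGSMAATWCANCAGNAVGTGSSAT-3′

Standard pairs A↔T, G↔C; ambiguity codes pair R↔Y, K↔M, W↔W, S↔S, B↔V, H↔D, N↔N. Complement (TASSGTGVANGACNACWTAAMSGYATCGBTCGD), then reverse for 5'→3'.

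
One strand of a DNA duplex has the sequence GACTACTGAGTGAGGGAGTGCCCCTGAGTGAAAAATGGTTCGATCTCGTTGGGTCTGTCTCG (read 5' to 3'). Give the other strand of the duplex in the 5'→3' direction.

Pairing A↔T and G↔C gives CTGATGACTCACTCCCTCACGGGGACTCACTTTTTACCAAGCTAGAGCAACCCAGACAGAGC, running 3'→5'. Reverse for the 5'→3' convention.

5′-CGAGACAGACCCAACGAGATCGAACCATTTTTCACTCAGGGGCACTCCCTCACTCAGTAGTC-3′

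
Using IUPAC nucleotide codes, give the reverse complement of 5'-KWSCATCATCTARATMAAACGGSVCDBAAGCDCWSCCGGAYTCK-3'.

5'-MGARTCCGGSWGHGCTTVHGBSCCGTTTKATYTAGATGATGSWM-3'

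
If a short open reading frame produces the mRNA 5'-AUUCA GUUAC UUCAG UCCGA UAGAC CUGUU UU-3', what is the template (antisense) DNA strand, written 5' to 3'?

Replace U with T to get the coding DNA strand: ATTCAGTTACTTCAGTCCGATAGACCTGTTTT. The template strand is its reverse complement (complement TAAGTCAATGAAGTCAGGCTATCTGGACAAAA, then reverse).

5'-AAAACAGGTCTATCGGACTGAAGTAACTGAAT-3'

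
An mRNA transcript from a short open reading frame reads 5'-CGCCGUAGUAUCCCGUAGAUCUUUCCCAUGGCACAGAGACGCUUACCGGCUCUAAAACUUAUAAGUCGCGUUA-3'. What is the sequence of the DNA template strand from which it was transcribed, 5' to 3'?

Replace U with T to get the coding DNA strand: CGCCGTAGTATCCCGTAGATCTTTCCCATGGCACAGAGACGCTTACCGGCTCTAAAACTTATAAGTCGCGTTA. The template strand is its reverse complement (complement GCGGCATCATAGGGCATCTAGAAAGGGTACCGTGTCTCTGCGAATGGCCGAGATTTTGAATATTCAGCGCAAT, then reverse).

5'-TAACGCGACTTATAAGTTTTAGAGCCGGTAAGCGTCTCTGTGCCATGGGAAAGATCTACGGGATACTACGGCG-3'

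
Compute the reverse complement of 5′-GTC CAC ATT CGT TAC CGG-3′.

5'-CCGGTAACGAATGTGGAC-3'

Complement each base (A↔T, G↔C): CAGGTGTAAGCAATGGCC. Then reverse.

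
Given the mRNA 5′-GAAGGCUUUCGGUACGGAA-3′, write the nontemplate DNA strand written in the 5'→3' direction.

5'-GAAGGCTTTCGGTACGGAA-3'

The coding DNA strand has the same 5'→3' sequence as the mRNA with U replaced by T.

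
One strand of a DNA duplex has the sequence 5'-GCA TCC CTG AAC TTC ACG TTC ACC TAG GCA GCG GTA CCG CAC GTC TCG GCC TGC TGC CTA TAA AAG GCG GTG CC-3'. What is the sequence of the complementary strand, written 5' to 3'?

The complement of GCATCCCTGAACTTCACGTTCACCTAGGCAGCGGTACCGCACGTCTCGGCCTGCTGCCTATAAAAGGCGGTGCC is CGTAGGGACTTGAAGTGCAAGTGGATCCGTCGCCATGGCGTGCAGAGCCGGACGACGGATATTTTCCGCCACGG (A↔T, G↔C). DNA strands are antiparallel, so the complementary strand runs 3'→5'; reversing gives the 5'→3' form.

5'-GGCACCGCCTTTTATAGGCAGCAGGCCGAGACGTGCGGTACCGCTGCCTAGGTGAACGTGAAGTTCAGGGATGC-3'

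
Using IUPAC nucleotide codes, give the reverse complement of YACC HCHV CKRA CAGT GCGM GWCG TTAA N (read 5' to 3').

5′-NTTAACGWCKCGCACTGTYMGBDGDGGTR-3′

Standard pairs A↔T, G↔C; ambiguity codes pair R↔Y, M↔K, W↔W, H↔D, V↔B, N↔N. Complement (RTGGDGDBGMYTGTCACGCKCWGCAATTN), then reverse for 5'→3'.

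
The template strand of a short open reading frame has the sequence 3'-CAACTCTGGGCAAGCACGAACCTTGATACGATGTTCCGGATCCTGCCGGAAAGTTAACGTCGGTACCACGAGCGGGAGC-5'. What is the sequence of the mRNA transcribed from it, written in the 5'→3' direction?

Reading the template 3'→5' as shown, RNA polymerase pairs each base (A→U, T→A, G↔C) to build mRNA 5'→3' directly.

5'-GUUGAGACCCGUUCGUGCUUGGAACUAUGCUACAAGGCCUAGGACGGCCUUUCAAUUGCAGCCAUGGUGCUCGCCCUCG-3'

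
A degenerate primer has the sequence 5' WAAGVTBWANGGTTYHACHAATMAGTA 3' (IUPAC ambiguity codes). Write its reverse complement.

Standard pairs A↔T, G↔C; ambiguity codes pair Y↔R, M↔K, W↔W, B↔V, H↔D, N↔N. Complement (WTTCBAVWTNCCAARDTGDTTAKTCAT), then reverse for 5'→3'.

5'-TACTKATTDGTDRAACCNTWVABCTTW-3'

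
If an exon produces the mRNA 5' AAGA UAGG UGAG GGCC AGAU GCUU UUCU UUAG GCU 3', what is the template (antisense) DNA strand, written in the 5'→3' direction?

5'-AGCCTAAAGAAAAGCATCTGGCCCTCACCTATCTT-3'

Replace U with T to get the coding DNA strand: AAGATAGGTGAGGGCCAGATGCTTTTCTTTAGGCT. The template strand is its reverse complement (complement TTCTATCCACTCCCGGTCTACGAAAAGAAATCCGA, then reverse).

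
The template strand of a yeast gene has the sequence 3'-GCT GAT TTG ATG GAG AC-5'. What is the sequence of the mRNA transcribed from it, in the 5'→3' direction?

Reading the template 3'→5' as shown, RNA polymerase pairs each base (A→U, T→A, G↔C) to build mRNA 5'→3' directly.

5'-CGACUAAACUACCUCUG-3'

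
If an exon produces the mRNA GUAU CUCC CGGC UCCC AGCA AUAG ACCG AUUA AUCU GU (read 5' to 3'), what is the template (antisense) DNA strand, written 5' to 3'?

Replace U with T to get the coding DNA strand: GTATCTCCCGGCTCCCAGCAATAGACCGATTAATCTGT. The template strand is its reverse complement (complement CATAGAGGGCCGAGGGTCGTTATCTGGCTAATTAGACA, then reverse).

5'-ACAGATTAATCGGTCTATTGCTGGGAGCCGGGAGATAC-3'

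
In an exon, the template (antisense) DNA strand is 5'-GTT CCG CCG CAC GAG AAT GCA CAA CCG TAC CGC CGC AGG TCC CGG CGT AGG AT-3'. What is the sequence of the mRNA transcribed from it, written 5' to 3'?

The mRNA has the sequence of the coding strand (reverse complement of the template) with T→U. Reverse complement of GTTCCGCCGCACGAGAATGCACAACCGTACCGCCGCAGGTCCCGGCGTAGGAT is ATCCTACGCCGGGACCTGCGGCGGTACGGTTGTGCATTCTCGTGCGGCGGAAC; then T→U.

5'-AUCCUACGCCGGGACCUGCGGCGGUACGGUUGUGCAUUCUCGUGCGGCGGAAC-3'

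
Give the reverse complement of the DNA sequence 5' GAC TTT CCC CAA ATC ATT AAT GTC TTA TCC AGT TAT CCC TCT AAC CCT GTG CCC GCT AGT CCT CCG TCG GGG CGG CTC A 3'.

5'-TGAGCCGCCCCGACGGAGGACTAGCGGGCACAGGGTTAGAGGGATAACTGGATAAGACATTAATGATTTGGGGAAAGTC-3'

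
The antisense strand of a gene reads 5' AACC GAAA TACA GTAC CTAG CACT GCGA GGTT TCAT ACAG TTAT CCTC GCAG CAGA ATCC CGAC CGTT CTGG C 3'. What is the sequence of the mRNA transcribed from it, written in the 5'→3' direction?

5'-GCCAGAACGGUCGGGAUUCUGCUGCGAGGAUAACUGUAUGAAACCUCGCAGUGCUAGGUACUGUAUUUCGGUU-3'

The mRNA has the sequence of the coding strand (reverse complement of the template) with T→U. Reverse complement of AACCGAAATACAGTACCTAGCACTGCGAGGTTTCATACAGTTATCCTCGCAGCAGAATCCCGACCGTTCTGGC is GCCAGAACGGTCGGGATTCTGCTGCGAGGATAACTGTATGAAACCTCGCAGTGCTAGGTACTGTATTTCGGTT; then T→U.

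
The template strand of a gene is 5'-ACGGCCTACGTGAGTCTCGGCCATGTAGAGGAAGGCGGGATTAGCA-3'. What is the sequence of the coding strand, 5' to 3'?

5'-TGCTAATCCCGCCTTCCTCTACATGGCCGAGACTCACGTAGGCCGT-3'

The coding strand is complementary and antiparallel to the template: take the complement (A↔T, G↔C) and reverse.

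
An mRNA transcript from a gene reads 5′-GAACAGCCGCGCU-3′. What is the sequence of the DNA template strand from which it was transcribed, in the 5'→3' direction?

Replace U with T to get the coding DNA strand: GAACAGCCGCGCT. The template strand is its reverse complement (complement CTTGTCGGCGCGA, then reverse).

5'-AGCGCGGCTGTTC-3'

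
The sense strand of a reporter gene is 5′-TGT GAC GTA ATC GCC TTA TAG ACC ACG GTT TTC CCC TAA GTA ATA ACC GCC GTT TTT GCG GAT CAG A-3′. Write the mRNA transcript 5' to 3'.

The mRNA is synthesized from the template strand, so it matches the coding strand with T replaced by U.

5'-UGUGACGUAAUCGCCUUAUAGACCACGGUUUUCCCCUAAGUAAUAACCGCCGUUUUUGCGGAUCAGA-3'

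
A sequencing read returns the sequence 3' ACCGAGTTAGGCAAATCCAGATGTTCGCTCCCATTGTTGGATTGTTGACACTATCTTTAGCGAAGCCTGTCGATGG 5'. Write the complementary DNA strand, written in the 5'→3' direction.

5'-TGGCTCAATCCGTTTAGGTCTACAAGCGAGGGTAACAACCTAACAACTGTGATAGAAATCGCTTCGGACAGCTACC-3'

The strand is given 3'→5', so its complement runs 5'→3' in the same left-to-right order: pair each base A↔T, G↔C.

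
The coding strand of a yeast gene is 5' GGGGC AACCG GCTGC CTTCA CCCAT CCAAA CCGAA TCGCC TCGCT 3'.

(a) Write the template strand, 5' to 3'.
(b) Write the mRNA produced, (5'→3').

(a) 5'-AGCGAGGCGATTCGGTTTGGATGGGTGAAGGCAGCCGGTTGCCCC-3'
(b) 5′-GGGGCAACCGGCUGCCUUCACCCAUCCAAACCGAAUCGCCUCGCU-3′

(a) The template strand is the reverse complement of the coding strand: complement CCCCGTTGGCCGACGGAAGTGGGTAGGTTTGGCTTAGCGGAGCGA, then reverse.
(b) mRNA matches the coding strand with T→U.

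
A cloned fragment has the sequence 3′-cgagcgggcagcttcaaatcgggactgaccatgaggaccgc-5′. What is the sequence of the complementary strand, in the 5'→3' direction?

The strand is given 3'→5', so its complement runs 5'→3' in the same left-to-right order: pair each base A↔T, G↔C.

5'-GCTCGCCCGTCGAAGTTTAGCCCTGACTGGTACTCCTGGCG-3'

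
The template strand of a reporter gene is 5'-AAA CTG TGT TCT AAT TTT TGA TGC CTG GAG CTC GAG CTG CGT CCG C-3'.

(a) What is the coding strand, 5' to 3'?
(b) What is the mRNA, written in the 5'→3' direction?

(a) The coding strand is the reverse complement of the template: complement TTTGACACAAGATTAAAAACTACGGACCTCGAGCTCGACGCAGGCG, then reverse.
(b) mRNA has the coding-strand sequence with T→U.

(a) 5'-GCGGACGCAGCTCGAGCTCCAGGCATCAAAAATTAGAACACAGTTT-3'
(b) 5'-GCGGACGCAGCUCGAGCUCCAGGCAUCAAAAAUUAGAACACAGUUU-3'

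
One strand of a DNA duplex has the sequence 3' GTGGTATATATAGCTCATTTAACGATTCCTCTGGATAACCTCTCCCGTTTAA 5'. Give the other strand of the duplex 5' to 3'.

5′-CACCATATATATCGAGTAAATTGCTAAGGAGACCTATTGGAGAGGGCAAATT-3′

The strand is given 3'→5', so its complement runs 5'→3' in the same left-to-right order: pair each base A↔T, G↔C.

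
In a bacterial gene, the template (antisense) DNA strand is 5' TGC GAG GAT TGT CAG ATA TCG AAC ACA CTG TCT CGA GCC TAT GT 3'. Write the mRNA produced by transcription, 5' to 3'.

RNA polymerase reads the template 3'→5' and synthesizes mRNA 5'→3' by base-pairing (A→U, T→A, G↔C). The complement of the template is ACGCTCCTAACAGTCTATAGCTTGTGTGACAGAGCTCGGATACA; antiparallel, so 5'→3' the coding strand is ACATAGGCTCGAGACAGTGTGTTCGATATCTGACAATCCTCGCA. Replace T with U for the mRNA.

5'-ACAUAGGCUCGAGACAGUGUGUUCGAUAUCUGACAAUCCUCGCA-3'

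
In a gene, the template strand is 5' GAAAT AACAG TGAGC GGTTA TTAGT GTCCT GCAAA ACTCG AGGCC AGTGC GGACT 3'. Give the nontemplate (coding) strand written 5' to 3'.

5'-AGTCCGCACTGGCCTCGAGTTTTGCAGGACACTAATAACCGCTCACTGTTATTTC-3'

The coding strand is complementary and antiparallel to the template: take the complement (A↔T, G↔C) and reverse.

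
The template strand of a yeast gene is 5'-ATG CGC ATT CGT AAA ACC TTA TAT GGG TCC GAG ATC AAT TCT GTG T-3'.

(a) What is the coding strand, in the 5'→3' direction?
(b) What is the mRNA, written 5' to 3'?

(a) The coding strand is the reverse complement of the template: complement TACGCGTAAGCATTTTGGAATATACCCAGGCTCTAGTTAAGACACA, then reverse.
(b) mRNA has the coding-strand sequence with T→U.

(a) 5′-ACACAGAATTGATCTCGGACCCATATAAGGTTTTACGAATGCGCAT-3′
(b) 5'-ACACAGAAUUGAUCUCGGACCCAUAUAAGGUUUUACGAAUGCGCAU-3'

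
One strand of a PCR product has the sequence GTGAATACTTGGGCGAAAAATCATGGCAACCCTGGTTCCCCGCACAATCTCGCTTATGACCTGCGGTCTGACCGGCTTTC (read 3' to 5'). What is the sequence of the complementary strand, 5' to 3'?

5'-CACTTATGAACCCGCTTTTTAGTACCGTTGGGACCAAGGGGCGTGTTAGAGCGAATACTGGACGCCAGACTGGCCGAAAG-3'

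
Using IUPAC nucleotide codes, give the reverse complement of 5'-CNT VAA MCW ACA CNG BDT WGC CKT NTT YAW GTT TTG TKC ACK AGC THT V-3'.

5'-BADAGCTMGTGMACAAAACWTRAANAMGGCWAHVCNGTGTWGKTTBANG-3'

Standard pairs A↔T, G↔C; ambiguity codes pair Y↔R, M↔K, W↔W, B↔V, D↔H, N↔N. Complement (GNABTTKGWTGTGNCVHAWCGGMANAARTWCAAAACAMGTGMTCGADAB), then reverse for 5'→3'.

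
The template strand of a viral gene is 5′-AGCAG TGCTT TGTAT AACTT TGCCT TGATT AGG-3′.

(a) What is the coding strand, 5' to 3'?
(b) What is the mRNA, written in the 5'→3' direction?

(a) The coding strand is the reverse complement of the template: complement TCGTCACGAAACATATTGAAACGGAACTAATCC, then reverse.
(b) mRNA has the coding-strand sequence with T→U.

(a) 5'-CCTAATCAAGGCAAAGTTATACAAAGCACTGCT-3'
(b) 5'-CCUAAUCAAGGCAAAGUUAUACAAAGCACUGCU-3'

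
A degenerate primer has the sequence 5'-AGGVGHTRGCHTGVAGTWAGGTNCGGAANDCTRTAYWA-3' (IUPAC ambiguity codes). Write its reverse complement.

Standard pairs A↔T, G↔C; ambiguity codes pair R↔Y, W↔W, D↔H, V↔B, N↔N. Complement (TCCBCDAYCGDACBTCAWTCCANGCCTTNHGAYATRWT), then reverse for 5'→3'.

5'-TWRTAYAGHNTTCCGNACCTWACTBCADGCYADCBCCT-3'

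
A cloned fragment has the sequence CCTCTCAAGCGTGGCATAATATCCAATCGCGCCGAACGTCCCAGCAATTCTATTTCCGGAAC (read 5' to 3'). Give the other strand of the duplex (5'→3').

Pairing A↔T and G↔C gives GGAGAGTTCGCACCGTATTATAGGTTAGCGCGGCTTGCAGGGTCGTTAAGATAAAGGCCTTG, running 3'→5'. Reverse for the 5'→3' convention.

5'-GTTCCGGAAATAGAATTGCTGGGACGTTCGGCGCGATTGGATATTATGCCACGCTTGAGAGG-3'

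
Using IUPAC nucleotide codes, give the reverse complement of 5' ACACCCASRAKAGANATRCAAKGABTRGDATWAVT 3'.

Standard pairs A↔T, G↔C; ambiguity codes pair R↔Y, K↔M, W↔W, S↔S, B↔V, D↔H, N↔N. Complement (TGTGGGTSYTMTCTNTAYGTTMCTVAYCHTAWTBA), then reverse for 5'→3'.

5'-ABTWATHCYAVTCMTTGYATNTCTMTYSTGGGTGT-3'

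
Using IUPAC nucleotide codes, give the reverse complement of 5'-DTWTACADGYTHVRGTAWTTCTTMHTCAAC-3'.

5'-GTTGADKAAGAAWTACYBDARCHTGTAWAH-3'

Standard pairs A↔T, G↔C; ambiguity codes pair R↔Y, M↔K, W↔W, D↔H, V↔B. Complement (HAWATGTHCRADBYCATWAAGAAKDAGTTG), then reverse for 5'→3'.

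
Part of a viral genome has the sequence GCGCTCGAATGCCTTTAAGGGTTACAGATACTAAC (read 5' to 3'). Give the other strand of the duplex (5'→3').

Pairing A↔T and G↔C gives CGCGAGCTTACGGAAATTCCCAATGTCTATGATTG, running 3'→5'. Reverse for the 5'→3' convention.

5′-GTTAGTATCTGTAACCCTTAAAGGCATTCGAGCGC-3′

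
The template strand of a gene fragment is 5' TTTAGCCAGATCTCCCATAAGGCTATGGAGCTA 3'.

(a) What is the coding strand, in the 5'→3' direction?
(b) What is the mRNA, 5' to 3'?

(a) 5'-TAGCTCCATAGCCTTATGGGAGATCTGGCTAAA-3'
(b) 5′-UAGCUCCAUAGCCUUAUGGGAGAUCUGGCUAAA-3′

(a) The coding strand is the reverse complement of the template: complement AAATCGGTCTAGAGGGTATTCCGATACCTCGAT, then reverse.
(b) mRNA has the coding-strand sequence with T→U.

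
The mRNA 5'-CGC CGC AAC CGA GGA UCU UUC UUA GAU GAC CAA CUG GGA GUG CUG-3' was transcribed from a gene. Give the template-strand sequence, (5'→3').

Replace U with T to get the coding DNA strand: CGCCGCAACCGAGGATCTTTCTTAGATGACCAACTGGGAGTGCTG. The template strand is its reverse complement (complement GCGGCGTTGGCTCCTAGAAAGAATCTACTGGTTGACCCTCACGAC, then reverse).

5'-CAGCACTCCCAGTTGGTCATCTAAGAAAGATCCTCGGTTGCGGCG-3'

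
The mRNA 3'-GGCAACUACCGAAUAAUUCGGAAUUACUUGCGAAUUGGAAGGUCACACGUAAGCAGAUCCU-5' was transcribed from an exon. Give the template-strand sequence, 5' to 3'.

Written 5'→3' the mRNA is UCCUAGACGAAUGCACACUGGAAGGUUAAGCGUUCAUUAAGGCUUAAUAAGCCAUCAACGG, so the coding DNA strand is TCCTAGACGAATGCACACTGGAAGGTTAAGCGTTCATTAAGGCTTAATAAGCCATCAACGG. The template is its reverse complement.

5'-CCGTTGATGGCTTATTAAGCCTTAATGAACGCTTAACCTTCCAGTGTGCATTCGTCTAGGA-3'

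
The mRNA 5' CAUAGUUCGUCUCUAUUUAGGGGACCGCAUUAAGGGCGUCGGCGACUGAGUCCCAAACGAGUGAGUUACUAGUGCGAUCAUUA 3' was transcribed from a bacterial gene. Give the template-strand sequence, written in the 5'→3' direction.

5'-TAATGATCGCACTAGTAACTCACTCGTTTGGGACTCAGTCGCCGACGCCCTTAATGCGGTCCCCTAAATAGAGACGAACTATG-3'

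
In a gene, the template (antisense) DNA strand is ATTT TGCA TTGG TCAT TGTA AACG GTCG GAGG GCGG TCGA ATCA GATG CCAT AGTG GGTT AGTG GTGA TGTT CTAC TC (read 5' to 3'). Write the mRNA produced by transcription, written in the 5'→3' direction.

RNA polymerase reads the template 3'→5' and synthesizes mRNA 5'→3' by base-pairing (A→U, T→A, G↔C). The complement of the template is TAAAACGTAACCAGTAACATTTGCCAGCCTCCCGCCAGCTTAGTCTACGGTATCACCCAATCACCACTACAAGATGAG; antiparallel, so 5'→3' the coding strand is GAGTAGAACATCACCACTAACCCACTATGGCATCTGATTCGACCGCCCTCCGACCGTTTACAATGACCAATGCAAAAT. Replace T with U for the mRNA.

5'-GAGUAGAACAUCACCACUAACCCACUAUGGCAUCUGAUUCGACCGCCCUCCGACCGUUUACAAUGACCAAUGCAAAAU-3'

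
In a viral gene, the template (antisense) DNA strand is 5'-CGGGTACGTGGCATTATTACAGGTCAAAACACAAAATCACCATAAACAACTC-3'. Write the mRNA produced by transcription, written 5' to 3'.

The mRNA has the sequence of the coding strand (reverse complement of the template) with T→U. Reverse complement of CGGGTACGTGGCATTATTACAGGTCAAAACACAAAATCACCATAAACAACTC is GAGTTGTTTATGGTGATTTTGTGTTTTGACCTGTAATAATGCCACGTACCCG; then T→U.

5'-GAGUUGUUUAUGGUGAUUUUGUGUUUUGACCUGUAAUAAUGCCACGUACCCG-3'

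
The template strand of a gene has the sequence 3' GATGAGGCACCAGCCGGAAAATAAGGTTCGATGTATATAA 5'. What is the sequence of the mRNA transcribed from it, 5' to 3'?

5'-CUACUCCGUGGUCGGCCUUUUAUUCCAAGCUACAUAUAUU-3'

Reading the template 3'→5' as shown, RNA polymerase pairs each base (A→U, T→A, G↔C) to build mRNA 5'→3' directly.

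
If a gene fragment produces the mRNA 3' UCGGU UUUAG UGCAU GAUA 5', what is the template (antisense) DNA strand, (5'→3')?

5'-AGCCAAAATCACGTACTAT-3'

Written 5'→3' the mRNA is AUAGUACGUGAUUUUGGCU, so the coding DNA strand is ATAGTACGTGATTTTGGCT. The template is its reverse complement.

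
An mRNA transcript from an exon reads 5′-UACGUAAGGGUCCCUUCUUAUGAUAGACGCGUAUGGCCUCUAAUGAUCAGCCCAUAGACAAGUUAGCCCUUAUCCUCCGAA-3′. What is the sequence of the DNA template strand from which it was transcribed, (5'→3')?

5'-TTCGGAGGATAAGGGCTAACTTGTCTATGGGCTGATCATTAGAGGCCATACGCGTCTATCATAAGAAGGGACCCTTACGTA-3'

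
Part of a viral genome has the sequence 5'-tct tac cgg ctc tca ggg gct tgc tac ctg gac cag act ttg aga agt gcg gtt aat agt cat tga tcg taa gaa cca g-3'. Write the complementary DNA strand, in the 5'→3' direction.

The complement of TCTTACCGGCTCTCAGGGGCTTGCTACCTGGACCAGACTTTGAGAAGTGCGGTTAATAGTCATTGATCGTAAGAACCAG is AGAATGGCCGAGAGTCCCCGAACGATGGACCTGGTCTGAAACTCTTCACGCCAATTATCAGTAACTAGCATTCTTGGTC (A↔T, G↔C). DNA strands are antiparallel, so the complementary strand runs 3'→5'; reversing gives the 5'→3' form.

5'-CTGGTTCTTACGATCAATGACTATTAACCGCACTTCTCAAAGTCTGGTCCAGGTAGCAAGCCCCTGAGAGCCGGTAAGA-3'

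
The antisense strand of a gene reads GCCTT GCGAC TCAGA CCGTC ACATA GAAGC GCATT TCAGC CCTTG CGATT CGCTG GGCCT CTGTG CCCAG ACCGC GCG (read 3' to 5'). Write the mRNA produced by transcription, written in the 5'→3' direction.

5'-CGGAACGCUGAGUCUGGCAGUGUAUCUUCGCGUAAAGUCGGGAACGCUAAGCGACCCGGAGACACGGGUCUGGCGCGC-3'

Reading the template 3'→5' as shown, RNA polymerase pairs each base (A→U, T→A, G↔C) to build mRNA 5'→3' directly.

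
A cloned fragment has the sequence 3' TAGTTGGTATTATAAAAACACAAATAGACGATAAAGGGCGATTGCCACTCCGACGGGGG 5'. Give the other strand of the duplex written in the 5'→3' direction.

The strand is given 3'→5', so its complement runs 5'→3' in the same left-to-right order: pair each base A↔T, G↔C.

5'-ATCAACCATAATATTTTTGTGTTTATCTGCTATTTCCCGCTAACGGTGAGGCTGCCCCC-3'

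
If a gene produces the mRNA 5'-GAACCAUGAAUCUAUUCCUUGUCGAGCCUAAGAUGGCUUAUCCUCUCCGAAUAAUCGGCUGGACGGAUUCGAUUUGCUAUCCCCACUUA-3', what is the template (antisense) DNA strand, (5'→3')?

Replace U with T to get the coding DNA strand: GAACCATGAATCTATTCCTTGTCGAGCCTAAGATGGCTTATCCTCTCCGAATAATCGGCTGGACGGATTCGATTTGCTATCCCCACTTA. The template strand is its reverse complement (complement CTTGGTACTTAGATAAGGAACAGCTCGGATTCTACCGAATAGGAGAGGCTTATTAGCCGACCTGCCTAAGCTAAACGATAGGGGTGAAT, then reverse).

5'-TAAGTGGGGATAGCAAATCGAATCCGTCCAGCCGATTATTCGGAGAGGATAAGCCATCTTAGGCTCGACAAGGAATAGATTCATGGTTC-3'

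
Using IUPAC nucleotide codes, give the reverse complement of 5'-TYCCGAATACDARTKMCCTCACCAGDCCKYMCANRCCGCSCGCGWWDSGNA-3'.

Standard pairs A↔T, G↔C; ambiguity codes pair R↔Y, M↔K, W↔W, S↔S, D↔H, N↔N. Complement (ARGGCTTATGHTYAMKGGAGTGGTCHGGMRKGTNYGGCGSGCGCWWHSCNT), then reverse for 5'→3'.

5'-TNCSHWWCGCGSGCGGYNTGKRMGGHCTGGTGAGGKMAYTHGTATTCGGRA-3'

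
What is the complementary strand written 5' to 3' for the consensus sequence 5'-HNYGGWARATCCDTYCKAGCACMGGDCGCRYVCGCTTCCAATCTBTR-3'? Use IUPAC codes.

5'-YAVAGATTGGAAGCGBRYGCGHCCKGTGCTMGRAHGGATYTWCCRND-3'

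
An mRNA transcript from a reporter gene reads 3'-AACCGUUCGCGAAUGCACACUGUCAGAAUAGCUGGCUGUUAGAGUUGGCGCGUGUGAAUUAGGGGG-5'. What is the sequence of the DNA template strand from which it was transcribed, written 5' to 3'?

5'-TTGGCAAGCGCTTACGTGTGACAGTCTTATCGACCGACAATCTCAACCGCGCACACTTAATCCCCC-3'

Written 5'→3' the mRNA is GGGGGAUUAAGUGUGCGCGGUUGAGAUUGUCGGUCGAUAAGACUGUCACACGUAAGCGCUUGCCAA, so the coding DNA strand is GGGGGATTAAGTGTGCGCGGTTGAGATTGTCGGTCGATAAGACTGTCACACGTAAGCGCTTGCCAA. The template is its reverse complement.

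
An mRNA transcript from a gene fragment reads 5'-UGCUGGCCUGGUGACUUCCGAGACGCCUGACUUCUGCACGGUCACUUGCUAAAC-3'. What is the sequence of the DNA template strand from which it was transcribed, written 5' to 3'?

5'-GTTTAGCAAGTGACCGTGCAGAAGTCAGGCGTCTCGGAAGTCACCAGGCCAGCA-3'

Replace U with T to get the coding DNA strand: TGCTGGCCTGGTGACTTCCGAGACGCCTGACTTCTGCACGGTCACTTGCTAAAC. The template strand is its reverse complement (complement ACGACCGGACCACTGAAGGCTCTGCGGACTGAAGACGTGCCAGTGAACGATTTG, then reverse).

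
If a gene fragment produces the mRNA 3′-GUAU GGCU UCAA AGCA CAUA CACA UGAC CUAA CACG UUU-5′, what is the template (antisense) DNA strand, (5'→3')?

5′-CATACCGAAGTTTCGTGTATGTGTACTGGATTGTGCAAA-3′

Written 5'→3' the mRNA is UUUGCACAAUCCAGUACACAUACACGAAACUUCGGUAUG, so the coding DNA strand is TTTGCACAATCCAGTACACATACACGAAACTTCGGTATG. The template is its reverse complement.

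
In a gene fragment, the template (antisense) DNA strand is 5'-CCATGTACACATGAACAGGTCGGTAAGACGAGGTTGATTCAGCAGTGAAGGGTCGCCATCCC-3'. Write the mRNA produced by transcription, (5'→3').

5'-GGGAUGGCGACCCUUCACUGCUGAAUCAACCUCGUCUUACCGACCUGUUCAUGUGUACAUGG-3'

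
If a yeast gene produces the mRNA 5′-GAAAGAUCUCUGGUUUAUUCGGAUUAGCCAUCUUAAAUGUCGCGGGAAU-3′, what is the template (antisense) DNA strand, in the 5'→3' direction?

5'-ATTCCCGCGACATTTAAGATGGCTAATCCGAATAAACCAGAGATCTTTC-3'

Replace U with T to get the coding DNA strand: GAAAGATCTCTGGTTTATTCGGATTAGCCATCTTAAATGTCGCGGGAAT. The template strand is its reverse complement (complement CTTTCTAGAGACCAAATAAGCCTAATCGGTAGAATTTACAGCGCCCTTA, then reverse).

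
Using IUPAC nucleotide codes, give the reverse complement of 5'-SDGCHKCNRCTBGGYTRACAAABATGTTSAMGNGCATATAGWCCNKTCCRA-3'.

Standard pairs A↔T, G↔C; ambiguity codes pair R↔Y, M↔K, W↔W, S↔S, B↔V, D↔H, N↔N. Complement (SHCGDMGNYGAVCCRAYTGTTTVTACAASTKCNCGTATATCWGGNMAGGYT), then reverse for 5'→3'.

5'-TYGGAMNGGWCTATATGCNCKTSAACATVTTTGTYARCCVAGYNGMDGCHS-3'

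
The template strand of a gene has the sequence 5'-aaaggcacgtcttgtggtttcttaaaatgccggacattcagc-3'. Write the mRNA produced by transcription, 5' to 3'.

5′-GCUGAAUGUCCGGCAUUUUAAGAAACCACAAGACGUGCCUUU-3′

RNA polymerase reads the template 3'→5' and synthesizes mRNA 5'→3' by base-pairing (A→U, T→A, G↔C). The complement of the template is TTTCCGTGCAGAACACCAAAGAATTTTACGGCCTGTAAGTCG; antiparallel, so 5'→3' the coding strand is GCTGAATGTCCGGCATTTTAAGAAACCACAAGACGTGCCTTT. Replace T with U for the mRNA.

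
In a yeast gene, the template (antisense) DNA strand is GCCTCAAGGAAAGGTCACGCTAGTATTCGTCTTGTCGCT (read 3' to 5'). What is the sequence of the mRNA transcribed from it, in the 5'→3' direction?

Reading the template 3'→5' as shown, RNA polymerase pairs each base (A→U, T→A, G↔C) to build mRNA 5'→3' directly.

5'-CGGAGUUCCUUUCCAGUGCGAUCAUAAGCAGAACAGCGA-3'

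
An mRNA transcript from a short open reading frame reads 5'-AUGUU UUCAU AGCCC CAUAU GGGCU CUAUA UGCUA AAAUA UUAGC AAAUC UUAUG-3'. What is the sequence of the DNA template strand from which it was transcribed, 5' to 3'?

Replace U with T to get the coding DNA strand: ATGTTTTCATAGCCCCATATGGGCTCTATATGCTAAAATATTAGCAAATCTTATG. The template strand is its reverse complement (complement TACAAAAGTATCGGGGTATACCCGAGATATACGATTTTATAATCGTTTAGAATAC, then reverse).

5'-CATAAGATTTGCTAATATTTTAGCATATAGAGCCCATATGGGGCTATGAAAACAT-3'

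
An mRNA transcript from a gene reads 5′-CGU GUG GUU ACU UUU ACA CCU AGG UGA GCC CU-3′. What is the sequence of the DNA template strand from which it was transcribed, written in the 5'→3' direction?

Replace U with T to get the coding DNA strand: CGTGTGGTTACTTTTACACCTAGGTGAGCCCT. The template strand is its reverse complement (complement GCACACCAATGAAAATGTGGATCCACTCGGGA, then reverse).

5'-AGGGCTCACCTAGGTGTAAAAGTAACCACACG-3'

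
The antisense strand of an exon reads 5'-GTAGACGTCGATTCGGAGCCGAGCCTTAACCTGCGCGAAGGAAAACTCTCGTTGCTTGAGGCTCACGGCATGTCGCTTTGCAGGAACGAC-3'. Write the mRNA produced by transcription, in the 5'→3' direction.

RNA polymerase reads the template 3'→5' and synthesizes mRNA 5'→3' by base-pairing (A→U, T→A, G↔C). The complement of the template is CATCTGCAGCTAAGCCTCGGCTCGGAATTGGACGCGCTTCCTTTTGAGAGCAACGAACTCCGAGTGCCGTACAGCGAAACGTCCTTGCTG; antiparallel, so 5'→3' the coding strand is GTCGTTCCTGCAAAGCGACATGCCGTGAGCCTCAAGCAACGAGAGTTTTCCTTCGCGCAGGTTAAGGCTCGGCTCCGAATCGACGTCTAC. Replace T with U for the mRNA.

5'-GUCGUUCCUGCAAAGCGACAUGCCGUGAGCCUCAAGCAACGAGAGUUUUCCUUCGCGCAGGUUAAGGCUCGGCUCCGAAUCGACGUCUAC-3'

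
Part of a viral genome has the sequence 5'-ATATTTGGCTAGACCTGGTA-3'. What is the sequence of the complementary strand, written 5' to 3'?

The complement of ATATTTGGCTAGACCTGGTA is TATAAACCGATCTGGACCAT (A↔T, G↔C). DNA strands are antiparallel, so the complementary strand runs 3'→5'; reversing gives the 5'→3' form.

5'-TACCAGGTCTAGCCAAATAT-3'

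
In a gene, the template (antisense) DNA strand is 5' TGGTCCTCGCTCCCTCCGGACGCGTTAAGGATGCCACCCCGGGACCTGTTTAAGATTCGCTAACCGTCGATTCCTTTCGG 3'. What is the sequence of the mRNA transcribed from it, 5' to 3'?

5'-CCGAAAGGAAUCGACGGUUAGCGAAUCUUAAACAGGUCCCGGGGUGGCAUCCUUAACGCGUCCGGAGGGAGCGAGGACCA-3'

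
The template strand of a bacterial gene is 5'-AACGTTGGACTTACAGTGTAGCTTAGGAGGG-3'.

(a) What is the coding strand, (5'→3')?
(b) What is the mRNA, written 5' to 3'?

(a) The coding strand is the reverse complement of the template: complement TTGCAACCTGAATGTCACATCGAATCCTCCC, then reverse.
(b) mRNA has the coding-strand sequence with T→U.

(a) 5′-CCCTCCTAAGCTACACTGTAAGTCCAACGTT-3′
(b) 5'-CCCUCCUAAGCUACACUGUAAGUCCAACGUU-3'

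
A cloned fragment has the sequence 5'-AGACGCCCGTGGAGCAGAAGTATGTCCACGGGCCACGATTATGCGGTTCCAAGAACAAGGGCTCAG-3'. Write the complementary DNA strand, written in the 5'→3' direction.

The complement of AGACGCCCGTGGAGCAGAAGTATGTCCACGGGCCACGATTATGCGGTTCCAAGAACAAGGGCTCAG is TCTGCGGGCACCTCGTCTTCATACAGGTGCCCGGTGCTAATACGCCAAGGTTCTTGTTCCCGAGTC (A↔T, G↔C). DNA strands are antiparallel, so the complementary strand runs 3'→5'; reversing gives the 5'→3' form.

5′-CTGAGCCCTTGTTCTTGGAACCGCATAATCGTGGCCCGTGGACATACTTCTGCTCCACGGGCGTCT-3′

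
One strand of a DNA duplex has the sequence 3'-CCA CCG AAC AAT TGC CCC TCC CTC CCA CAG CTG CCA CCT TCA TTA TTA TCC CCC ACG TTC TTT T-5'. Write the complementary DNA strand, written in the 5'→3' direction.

The strand is given 3'→5', so its complement runs 5'→3' in the same left-to-right order: pair each base A↔T, G↔C.

5'-GGTGGCTTGTTAACGGGGAGGGAGGGTGTCGACGGTGGAAGTAATAATAGGGGGTGCAAGAAAA-3'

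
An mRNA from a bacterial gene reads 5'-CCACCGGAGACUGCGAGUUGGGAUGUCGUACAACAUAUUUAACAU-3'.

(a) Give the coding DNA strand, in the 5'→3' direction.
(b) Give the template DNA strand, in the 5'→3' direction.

(a) The coding strand matches the mRNA with U→T.
(b) The template strand is the reverse complement of the coding strand.

(a) 5'-CCACCGGAGACTGCGAGTTGGGATGTCGTACAACATATTTAACAT-3'
(b) 5′-ATGTTAAATATGTTGTACGACATCCCAACTCGCAGTCTCCGGTGG-3′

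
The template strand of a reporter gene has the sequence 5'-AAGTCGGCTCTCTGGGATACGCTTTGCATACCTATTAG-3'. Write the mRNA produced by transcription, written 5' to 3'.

5'-CUAAUAGGUAUGCAAAGCGUAUCCCAGAGAGCCGACUU-3'

The mRNA has the sequence of the coding strand (reverse complement of the template) with T→U. Reverse complement of AAGTCGGCTCTCTGGGATACGCTTTGCATACCTATTAG is CTAATAGGTATGCAAAGCGTATCCCAGAGAGCCGACTT; then T→U.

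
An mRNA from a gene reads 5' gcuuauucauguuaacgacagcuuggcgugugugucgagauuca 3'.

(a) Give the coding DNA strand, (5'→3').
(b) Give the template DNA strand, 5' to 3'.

(a) The coding strand matches the mRNA with U→T.
(b) The template strand is the reverse complement of the coding strand.

(a) 5'-GCTTATTCATGTTAACGACAGCTTGGCGTGTGTGTCGAGATTCA-3'
(b) 5'-TGAATCTCGACACACACGCCAAGCTGTCGTTAACATGAATAAGC-3'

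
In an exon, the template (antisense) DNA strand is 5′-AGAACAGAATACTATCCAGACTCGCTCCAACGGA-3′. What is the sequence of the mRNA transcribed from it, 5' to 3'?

5'-UCCGUUGGAGCGAGUCUGGAUAGUAUUCUGUUCU-3'

The mRNA has the sequence of the coding strand (reverse complement of the template) with T→U. Reverse complement of AGAACAGAATACTATCCAGACTCGCTCCAACGGA is TCCGTTGGAGCGAGTCTGGATAGTATTCTGTTCT; then T→U.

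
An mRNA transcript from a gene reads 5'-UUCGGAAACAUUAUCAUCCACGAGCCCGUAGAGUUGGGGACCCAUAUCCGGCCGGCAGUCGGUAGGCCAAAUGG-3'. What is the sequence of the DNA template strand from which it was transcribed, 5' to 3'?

5′-CCATTTGGCCTACCGACTGCCGGCCGGATATGGGTCCCCAACTCTACGGGCTCGTGGATGATAATGTTTCCGAA-3′

Replace U with T to get the coding DNA strand: TTCGGAAACATTATCATCCACGAGCCCGTAGAGTTGGGGACCCATATCCGGCCGGCAGTCGGTAGGCCAAATGG. The template strand is its reverse complement (complement AAGCCTTTGTAATAGTAGGTGCTCGGGCATCTCAACCCCTGGGTATAGGCCGGCCGTCAGCCATCCGGTTTACC, then reverse).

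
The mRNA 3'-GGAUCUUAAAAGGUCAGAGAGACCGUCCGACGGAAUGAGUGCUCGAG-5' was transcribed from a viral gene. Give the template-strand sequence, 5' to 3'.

Written 5'→3' the mRNA is GAGCUCGUGAGUAAGGCAGCCUGCCAGAGAGACUGGAAAAUUCUAGG, so the coding DNA strand is GAGCTCGTGAGTAAGGCAGCCTGCCAGAGAGACTGGAAAATTCTAGG. The template is its reverse complement.

5′-CCTAGAATTTTCCAGTCTCTCTGGCAGGCTGCCTTACTCACGAGCTC-3′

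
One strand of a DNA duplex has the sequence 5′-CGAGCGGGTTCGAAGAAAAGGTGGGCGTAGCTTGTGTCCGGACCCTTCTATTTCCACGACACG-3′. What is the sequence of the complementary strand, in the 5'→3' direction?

Pairing A↔T and G↔C gives GCTCGCCCAAGCTTCTTTTCCACCCGCATCGAACACAGGCCTGGGAAGATAAAGGTGCTGTGC, running 3'→5'. Reverse for the 5'→3' convention.

5'-CGTGTCGTGGAAATAGAAGGGTCCGGACACAAGCTACGCCCACCTTTTCTTCGAACCCGCTCG-3'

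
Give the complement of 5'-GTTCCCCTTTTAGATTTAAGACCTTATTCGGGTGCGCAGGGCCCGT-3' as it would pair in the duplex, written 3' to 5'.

3′-CAAGGGGAAAATCTAAATTCTGGAATAAGCCCACGCGTCCCGGGCA-5′

Base-pairing A↔T, G↔C gives the complement. The complementary strand is antiparallel, so paired with a 5'→3' strand it runs 3'→5'.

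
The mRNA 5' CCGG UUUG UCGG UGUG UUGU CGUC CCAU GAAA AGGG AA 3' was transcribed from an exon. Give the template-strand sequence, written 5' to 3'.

5′-TTCCCTTTTCATGGGACGACAACACACCGACAAACCGG-3′

Replace U with T to get the coding DNA strand: CCGGTTTGTCGGTGTGTTGTCGTCCCATGAAAAGGGAA. The template strand is its reverse complement (complement GGCCAAACAGCCACACAACAGCAGGGTACTTTTCCCTT, then reverse).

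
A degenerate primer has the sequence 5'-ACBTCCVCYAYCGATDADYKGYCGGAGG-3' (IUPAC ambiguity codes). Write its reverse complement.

5'-CCTCCGRCMRHTHATCGRTRGBGGAVGT-3'

Standard pairs A↔T, G↔C; ambiguity codes pair Y↔R, K↔M, B↔V, D↔H. Complement (TGVAGGBGRTRGCTAHTHRMCRGCCTCC), then reverse for 5'→3'.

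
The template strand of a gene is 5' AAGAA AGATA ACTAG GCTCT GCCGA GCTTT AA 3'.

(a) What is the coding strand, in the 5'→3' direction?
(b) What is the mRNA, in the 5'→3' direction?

(a) 5'-TTAAAGCTCGGCAGAGCCTAGTTATCTTTCTT-3'
(b) 5′-UUAAAGCUCGGCAGAGCCUAGUUAUCUUUCUU-3′

(a) The coding strand is the reverse complement of the template: complement TTCTTTCTATTGATCCGAGACGGCTCGAAATT, then reverse.
(b) mRNA has the coding-strand sequence with T→U.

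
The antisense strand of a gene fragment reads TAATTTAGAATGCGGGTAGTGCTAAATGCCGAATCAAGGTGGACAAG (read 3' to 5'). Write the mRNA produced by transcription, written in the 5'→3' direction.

Reading the template 3'→5' as shown, RNA polymerase pairs each base (A→U, T→A, G↔C) to build mRNA 5'→3' directly.

5′-AUUAAAUCUUACGCCCAUCACGAUUUACGGCUUAGUUCCACCUGUUC-3′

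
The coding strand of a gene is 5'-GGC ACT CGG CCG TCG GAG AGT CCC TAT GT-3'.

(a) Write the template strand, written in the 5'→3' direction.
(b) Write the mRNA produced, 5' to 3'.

(a) 5′-ACATAGGGACTCTCCGACGGCCGAGTGCC-3′
(b) 5'-GGCACUCGGCCGUCGGAGAGUCCCUAUGU-3'

(a) The template strand is the reverse complement of the coding strand: complement CCGTGAGCCGGCAGCCTCTCAGGGATACA, then reverse.
(b) mRNA matches the coding strand with T→U.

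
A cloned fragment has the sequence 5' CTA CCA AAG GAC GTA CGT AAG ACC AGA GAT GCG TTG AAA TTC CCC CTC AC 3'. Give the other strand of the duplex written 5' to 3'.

5'-GTGAGGGGGAATTTCAACGCATCTCTGGTCTTACGTACGTCCTTTGGTAG-3'

Pairing A↔T and G↔C gives GATGGTTTCCTGCATGCATTCTGGTCTCTACGCAACTTTAAGGGGGAGTG, running 3'→5'. Reverse for the 5'→3' convention.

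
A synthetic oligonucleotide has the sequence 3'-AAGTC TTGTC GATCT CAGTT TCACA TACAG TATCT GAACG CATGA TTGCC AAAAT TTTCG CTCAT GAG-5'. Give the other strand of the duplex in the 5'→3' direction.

The strand is given 3'→5', so its complement runs 5'→3' in the same left-to-right order: pair each base A↔T, G↔C.

5′-TTCAGAACAGCTAGAGTCAAAGTGTATGTCATAGACTTGCGTACTAACGGTTTTAAAAGCGAGTACTC-3′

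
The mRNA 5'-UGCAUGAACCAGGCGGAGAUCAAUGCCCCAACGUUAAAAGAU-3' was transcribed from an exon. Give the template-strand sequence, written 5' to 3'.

Replace U with T to get the coding DNA strand: TGCATGAACCAGGCGGAGATCAATGCCCCAACGTTAAAAGAT. The template strand is its reverse complement (complement ACGTACTTGGTCCGCCTCTAGTTACGGGGTTGCAATTTTCTA, then reverse).

5'-ATCTTTTAACGTTGGGGCATTGATCTCCGCCTGGTTCATGCA-3'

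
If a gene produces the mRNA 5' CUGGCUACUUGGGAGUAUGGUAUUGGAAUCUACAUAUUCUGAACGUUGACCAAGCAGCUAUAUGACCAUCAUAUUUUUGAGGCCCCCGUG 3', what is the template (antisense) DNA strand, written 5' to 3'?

Replace U with T to get the coding DNA strand: CTGGCTACTTGGGAGTATGGTATTGGAATCTACATATTCTGAACGTTGACCAAGCAGCTATATGACCATCATATTTTTGAGGCCCCCGTG. The template strand is its reverse complement (complement GACCGATGAACCCTCATACCATAACCTTAGATGTATAAGACTTGCAACTGGTTCGTCGATATACTGGTAGTATAAAAACTCCGGGGGCAC, then reverse).

5'-CACGGGGGCCTCAAAAATATGATGGTCATATAGCTGCTTGGTCAACGTTCAGAATATGTAGATTCCAATACCATACTCCCAAGTAGCCAG-3'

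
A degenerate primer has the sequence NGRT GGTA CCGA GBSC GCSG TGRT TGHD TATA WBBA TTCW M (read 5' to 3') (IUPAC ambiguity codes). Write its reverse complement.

5'-KWGAATVVWTATAHDCAAYCACSGCGSVCTCGGTACCAYCN-3'

Standard pairs A↔T, G↔C; ambiguity codes pair R↔Y, M↔K, W↔W, S↔S, B↔V, D↔H, N↔N. Complement (NCYACCATGGCTCVSGCGSCACYAACDHATATWVVTAAGWK), then reverse for 5'→3'.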